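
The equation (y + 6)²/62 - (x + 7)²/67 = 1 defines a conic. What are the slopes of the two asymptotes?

Center (-7, -6). The positive term is the y-term, so the transverse axis is vertical; a² = 62, b² = 67.
For a vertical hyperbola the asymptotes have slope ±a/b.
Here that is ±√62/√67 = ±√4154/67.

√4154/67 and -√4154/67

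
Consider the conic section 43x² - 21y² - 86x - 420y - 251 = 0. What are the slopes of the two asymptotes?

Group: 43(x² - 2x) -21(y² + 20y) = 251
Complete the square: 43(x - 1)² -21(y + 10)² = 251 + 43 - 2100 = -1806
Dividing both sides by -1806: (y + 10)²/86 - (x - 1)²/42 = 1
Hyperbola, center (1, -10), transverse axis vertical; a² = 86, b² = 42.
For a vertical hyperbola the asymptotes have slope ±a/b.
Here that is ±√86/√42 = ±√903/21.

√903/21 and -√903/21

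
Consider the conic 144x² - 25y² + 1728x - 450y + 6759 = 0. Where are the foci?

Group: 144(x² + 12x) -25(y² + 18y) = -6759
144(x + 6)² -25(y + 9)² = -6759 + 5184 - 2025 = -3600
Divide through by -3600 to get (y + 9)²/144 - (x + 6)²/25 = 1.
Hyperbola, center (-6, -9), transverse axis vertical; a² = 144, b² = 25.
c² = a² + b² = 144 + 25 = 169, so c = 13.
Foci lie on the vertical axis through the center: (h, k ± c).

(-6, -22) and (-6, 4)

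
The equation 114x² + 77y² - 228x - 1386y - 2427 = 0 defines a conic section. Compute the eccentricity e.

e = √4218/114

Rearranging, 114(x² - 2x) + 77(y² - 18y) = 2427.
Complete the square in x and y: 114(x - 1)² + 77(y - 9)² = 2427 + 114 + 6237 = 8778
Divide by 8778: (x - 1)²/77 + (y - 9)²/114 = 1
Ellipse, center (1, 9), major axis vertical; a² = 114, b² = 77.
c² = a² - b² = 37, so c = √37.
e = c/a = √37/√114 = √4218/114.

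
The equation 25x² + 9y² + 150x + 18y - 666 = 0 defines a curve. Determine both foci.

(-3, -9) and (-3, 7)

Collect terms: 25(x² + 6x) + 9(y² + 2y) = 666
Complete the square: 25(x + 3)² + 9(y + 1)² = 666 + 225 + 9 = 900
Divide through by 900 to get (x + 3)²/36 + (y + 1)²/100 = 1.
Ellipse, center (-3, -1), major axis vertical; a² = 100, b² = 36.
c² = a² - b² = 100 - 36 = 64, so c = 8.
Foci lie on the vertical axis through the center: (h, k ± c).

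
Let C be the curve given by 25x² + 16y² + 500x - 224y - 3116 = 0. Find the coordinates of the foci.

(-10, -5) and (-10, 19)

Group the x- and y-terms: 25(x² + 20x) + 16(y² - 14y) = 3116
Completing the square gives 25(x + 10)² + 16(y - 7)² = 3116 + 2500 + 784 = 6400.
Divide by 6400: (x + 10)²/256 + (y - 7)²/400 = 1
Ellipse, center (-10, 7), major axis vertical; a² = 400, b² = 256.
c² = a² - b² = 400 - 256 = 144, so c = 12.
Foci lie on the vertical axis through the center: (h, k ± c).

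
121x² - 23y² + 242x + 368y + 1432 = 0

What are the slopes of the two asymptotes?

Group: 121(x² + 2x) -23(y² - 16y) = -1432
121(x + 1)² -23(y - 8)² = -1432 + 121 - 1472 = -2783
Dividing both sides by -2783: (y - 8)²/121 - (x + 1)²/23 = 1
Hyperbola, center (-1, 8), transverse axis vertical; a² = 121, b² = 23.
For a vertical hyperbola the asymptotes have slope ±a/b.
Here that is ±11/√23 = ±11√23/23.

11√23/23 and -11√23/23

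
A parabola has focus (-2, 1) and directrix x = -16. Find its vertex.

(-9, 1)

The vertex is the midpoint between the focus and the directrix along the axis of symmetry.
Axis is horizontal (directrix is vertical). Vertex x-coordinate = (-2 + (-16))/2 = -9; y-coordinate = 1.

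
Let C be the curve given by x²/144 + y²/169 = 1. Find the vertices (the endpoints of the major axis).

(0, -13) and (0, 13)

Center (0, 0). The larger denominator 169 sits under the y-term, so the major axis is vertical; a² = 169, b² = 144.
a = 13. Vertices at (h, k ± a).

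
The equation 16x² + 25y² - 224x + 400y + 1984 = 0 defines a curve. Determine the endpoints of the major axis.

(2, -8) and (12, -8)

16(x² - 14x) + 25(y² + 16y) = -1984
Complete the square: 16(x - 7)² + 25(y + 8)² = -1984 + 784 + 1600 = 400
Dividing both sides by 400: (x - 7)²/25 + (y + 8)²/16 = 1
Ellipse, center (7, -8), major axis horizontal; a² = 25, b² = 16.
a = 5. Vertices at (h ± a, k).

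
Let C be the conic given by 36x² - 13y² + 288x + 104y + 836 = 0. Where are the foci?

(-4, -3) and (-4, 11)

Collect terms: 36(x² + 8x) -13(y² - 8y) = -836
Completing the square gives 36(x + 4)² -13(y - 4)² = -836 + 576 - 208 = -468.
Divide by -468: (y - 4)²/36 - (x + 4)²/13 = 1
Hyperbola, center (-4, 4), transverse axis vertical; a² = 36, b² = 13.
c² = a² + b² = 36 + 13 = 49, so c = 7.
Foci lie on the vertical axis through the center: (h, k ± c).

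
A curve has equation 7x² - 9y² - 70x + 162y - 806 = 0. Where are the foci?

Group the x- and y-terms: 7(x² - 10x) -9(y² - 18y) = 806
Completing the square gives 7(x - 5)² -9(y - 9)² = 806 + 175 - 729 = 252.
Divide through by 252 to get (x - 5)²/36 - (y - 9)²/28 = 1.
Hyperbola, center (5, 9), transverse axis horizontal; a² = 36, b² = 28.
c² = a² + b² = 36 + 28 = 64, so c = 8.
Foci lie on the horizontal axis through the center: (h ± c, k).

(-3, 9) and (13, 9)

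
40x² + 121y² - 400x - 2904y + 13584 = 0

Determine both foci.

(-4, 12) and (14, 12)

Collect terms: 40(x² - 10x) + 121(y² - 24y) = -13584
Completing the square gives 40(x - 5)² + 121(y - 12)² = -13584 + 1000 + 17424 = 4840.
Divide through by 4840 to get (x - 5)²/121 + (y - 12)²/40 = 1.
Ellipse, center (5, 12), major axis horizontal; a² = 121, b² = 40.
c² = a² - b² = 121 - 40 = 81, so c = 9.
Foci lie on the horizontal axis through the center: (h ± c, k).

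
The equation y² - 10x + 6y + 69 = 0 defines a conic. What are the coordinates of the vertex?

Only y is squared. Complete the square in y: (y + 3)² = 10(x - 6).
Vertex (6, -3); 4p = 10 so p = 5/2. Opens right.

(6, -3)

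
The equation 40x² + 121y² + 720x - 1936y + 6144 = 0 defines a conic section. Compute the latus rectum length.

80/11

Rearranging, 40(x² + 18x) + 121(y² - 16y) = -6144.
Completing the square gives 40(x + 9)² + 121(y - 8)² = -6144 + 3240 + 7744 = 4840.
Divide by 4840: (x + 9)²/121 + (y - 8)²/40 = 1
Ellipse, center (-9, 8), major axis horizontal; a² = 121, b² = 40.
Latus rectum length = 2b²/a = 2·40/11 = 80/11.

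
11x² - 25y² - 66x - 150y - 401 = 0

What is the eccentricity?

e = 6/5

Collect terms: 11(x² - 6x) -25(y² + 6y) = 401
Complete the square in x and y: 11(x - 3)² -25(y + 3)² = 401 + 99 - 225 = 275
Dividing both sides by 275: (x - 3)²/25 - (y + 3)²/11 = 1
Hyperbola, center (3, -3), transverse axis horizontal; a² = 25, b² = 11.
c² = a² + b² = 36, so c = 6.
e = c/a = 6/5.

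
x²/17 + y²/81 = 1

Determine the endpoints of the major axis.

Center (0, 0). The larger denominator 81 sits under the y-term, so the major axis is vertical; a² = 81, b² = 17.
a = 9. Vertices at (h, k ± a).

(0, -9) and (0, 9)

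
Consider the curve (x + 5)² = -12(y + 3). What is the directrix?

Vertex (-5, -3); 4p = -12 so p = -3. Opens down.
Directrix is the horizontal line y = k − p = -3 − (-3) = 0.

y = 0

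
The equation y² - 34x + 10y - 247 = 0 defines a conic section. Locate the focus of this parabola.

Only y is squared. Complete the square in y: (y + 5)² = 34(x + 8).
Vertex (-8, -5); 4p = 34 so p = 17/2. Opens right.
Focus is p units from the vertex along the axis: (h + p, k).

(1/2, -5)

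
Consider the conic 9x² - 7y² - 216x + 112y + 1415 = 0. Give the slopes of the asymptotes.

3√7/7 and -3√7/7

Group the x- and y-terms: 9(x² - 24x) -7(y² - 16y) = -1415
Complete the square: 9(x - 12)² -7(y - 8)² = -1415 + 1296 - 448 = -567
Dividing both sides by -567: (y - 8)²/81 - (x - 12)²/63 = 1
Hyperbola, center (12, 8), transverse axis vertical; a² = 81, b² = 63.
For a vertical hyperbola the asymptotes have slope ±a/b.
Here that is ±9/3√7 = ±3√7/7.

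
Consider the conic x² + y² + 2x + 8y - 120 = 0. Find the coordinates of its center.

(x² + 2x) + (y² + 8y) = 120
(x + 1)² + (y + 4)² = 120 + 1 + 16 = 137
So (x + 1)² + (y + 4)² = 137.
Circle centered at (-1, -4) with r² = 137.

(-1, -4)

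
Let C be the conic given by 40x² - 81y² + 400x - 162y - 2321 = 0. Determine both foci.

(-16, -1) and (6, -1)

Group the x- and y-terms: 40(x² + 10x) -81(y² + 2y) = 2321
Complete the square in x and y: 40(x + 5)² -81(y + 1)² = 2321 + 1000 - 81 = 3240
Divide by 3240: (x + 5)²/81 - (y + 1)²/40 = 1
Hyperbola, center (-5, -1), transverse axis horizontal; a² = 81, b² = 40.
c² = a² + b² = 81 + 40 = 121, so c = 11.
Foci lie on the horizontal axis through the center: (h ± c, k).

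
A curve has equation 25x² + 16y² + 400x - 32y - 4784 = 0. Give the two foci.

Rearranging, 25(x² + 16x) + 16(y² - 2y) = 4784.
Completing the square gives 25(x + 8)² + 16(y - 1)² = 4784 + 1600 + 16 = 6400.
Dividing both sides by 6400: (x + 8)²/256 + (y - 1)²/400 = 1
Ellipse, center (-8, 1), major axis vertical; a² = 400, b² = 256.
c² = a² - b² = 400 - 256 = 144, so c = 12.
Foci lie on the vertical axis through the center: (h, k ± c).

(-8, -11) and (-8, 13)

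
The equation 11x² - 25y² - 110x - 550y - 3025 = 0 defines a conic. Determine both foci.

(-1, -11) and (11, -11)

Collect terms: 11(x² - 10x) -25(y² + 22y) = 3025
Complete the square: 11(x - 5)² -25(y + 11)² = 3025 + 275 - 3025 = 275
Divide by 275: (x - 5)²/25 - (y + 11)²/11 = 1
Hyperbola, center (5, -11), transverse axis horizontal; a² = 25, b² = 11.
c² = a² + b² = 25 + 11 = 36, so c = 6.
Foci lie on the horizontal axis through the center: (h ± c, k).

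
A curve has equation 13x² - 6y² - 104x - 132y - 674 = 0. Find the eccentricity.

Rearranging, 13(x² - 8x) -6(y² + 22y) = 674.
Complete the square in x and y: 13(x - 4)² -6(y + 11)² = 674 + 208 - 726 = 156
Dividing both sides by 156: (x - 4)²/12 - (y + 11)²/26 = 1
Hyperbola, center (4, -11), transverse axis horizontal; a² = 12, b² = 26.
c² = a² + b² = 38, so c = √38.
e = c/a = √38/2√3 = √114/6.

e = √114/6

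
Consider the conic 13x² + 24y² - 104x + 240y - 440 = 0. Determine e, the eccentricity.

e = √66/12

Rearranging, 13(x² - 8x) + 24(y² + 10y) = 440.
13(x - 4)² + 24(y + 5)² = 440 + 208 + 600 = 1248
Divide through by 1248 to get (x - 4)²/96 + (y + 5)²/52 = 1.
Ellipse, center (4, -5), major axis horizontal; a² = 96, b² = 52.
c² = a² - b² = 44, so c = 2√11.
e = c/a = 2√11/4√6 = √66/12.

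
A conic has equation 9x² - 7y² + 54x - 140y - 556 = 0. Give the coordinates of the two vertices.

(-3, -13) and (-3, -7)

Group: 9(x² + 6x) -7(y² + 20y) = 556
Completing the square gives 9(x + 3)² -7(y + 10)² = 556 + 81 - 700 = -63.
Divide by -63: (y + 10)²/9 - (x + 3)²/7 = 1
Hyperbola, center (-3, -10), transverse axis vertical; a² = 9, b² = 7.
a = 3. Vertices at (h, k ± a).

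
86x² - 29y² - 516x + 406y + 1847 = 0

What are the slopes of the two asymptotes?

Rearranging, 86(x² - 6x) -29(y² - 14y) = -1847.
Complete the square: 86(x - 3)² -29(y - 7)² = -1847 + 774 - 1421 = -2494
Dividing both sides by -2494: (y - 7)²/86 - (x - 3)²/29 = 1
Hyperbola, center (3, 7), transverse axis vertical; a² = 86, b² = 29.
For a vertical hyperbola the asymptotes have slope ±a/b.
Here that is ±√86/√29 = ±√2494/29.

√2494/29 and -√2494/29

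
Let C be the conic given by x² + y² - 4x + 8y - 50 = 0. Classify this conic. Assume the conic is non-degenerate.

circle

No xy term. Coefficients of x² and y² are A = 1, C = 1.
A = C (same sign) ⇒ circle.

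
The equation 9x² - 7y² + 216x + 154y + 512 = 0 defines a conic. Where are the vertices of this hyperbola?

(-12, 8) and (-12, 14)

9(x² + 24x) -7(y² - 22y) = -512
Completing the square gives 9(x + 12)² -7(y - 11)² = -512 + 1296 - 847 = -63.
Dividing both sides by -63: (y - 11)²/9 - (x + 12)²/7 = 1
Hyperbola, center (-12, 11), transverse axis vertical; a² = 9, b² = 7.
a = 3. Vertices at (h, k ± a).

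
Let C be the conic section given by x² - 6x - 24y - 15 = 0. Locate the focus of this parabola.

Only x is squared. Complete the square in x: (x - 3)² = 24(y + 1).
Vertex (3, -1); 4p = 24 so p = 6. Opens up.
Focus is p units from the vertex along the axis: (h, k + p).

(3, 5)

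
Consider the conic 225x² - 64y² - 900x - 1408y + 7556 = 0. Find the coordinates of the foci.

Group: 225(x² - 4x) -64(y² + 22y) = -7556
Complete the square: 225(x - 2)² -64(y + 11)² = -7556 + 900 - 7744 = -14400
Divide by -14400: (y + 11)²/225 - (x - 2)²/64 = 1
Hyperbola, center (2, -11), transverse axis vertical; a² = 225, b² = 64.
c² = a² + b² = 225 + 64 = 289, so c = 17.
Foci lie on the vertical axis through the center: (h, k ± c).

(2, -28) and (2, 6)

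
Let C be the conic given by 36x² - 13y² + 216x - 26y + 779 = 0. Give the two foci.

Group: 36(x² + 6x) -13(y² + 2y) = -779
36(x + 3)² -13(y + 1)² = -779 + 324 - 13 = -468
Divide through by -468 to get (y + 1)²/36 - (x + 3)²/13 = 1.
Hyperbola, center (-3, -1), transverse axis vertical; a² = 36, b² = 13.
c² = a² + b² = 36 + 13 = 49, so c = 7.
Foci lie on the vertical axis through the center: (h, k ± c).

(-3, -8) and (-3, 6)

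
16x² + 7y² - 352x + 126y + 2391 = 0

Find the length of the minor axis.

Group the x- and y-terms: 16(x² - 22x) + 7(y² + 18y) = -2391
Complete the square in x and y: 16(x - 11)² + 7(y + 9)² = -2391 + 1936 + 567 = 112
Dividing both sides by 112: (x - 11)²/7 + (y + 9)²/16 = 1
Ellipse, center (11, -9), major axis vertical; a² = 16, b² = 7.
b² = 7 so b = √7; the minor axis has length 2b = 2√7.

2√7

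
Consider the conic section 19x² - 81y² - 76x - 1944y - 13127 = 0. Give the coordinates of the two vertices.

(-7, -12) and (11, -12)

Rearranging, 19(x² - 4x) -81(y² + 24y) = 13127.
19(x - 2)² -81(y + 12)² = 13127 + 76 - 11664 = 1539
Dividing both sides by 1539: (x - 2)²/81 - (y + 12)²/19 = 1
Hyperbola, center (2, -12), transverse axis horizontal; a² = 81, b² = 19.
a = 9. Vertices at (h ± a, k).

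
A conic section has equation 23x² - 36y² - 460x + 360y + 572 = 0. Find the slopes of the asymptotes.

√23/6 and -√23/6

Group the x- and y-terms: 23(x² - 20x) -36(y² - 10y) = -572
Complete the square: 23(x - 10)² -36(y - 5)² = -572 + 2300 - 900 = 828
Divide through by 828 to get (x - 10)²/36 - (y - 5)²/23 = 1.
Hyperbola, center (10, 5), transverse axis horizontal; a² = 36, b² = 23.
For a horizontal hyperbola the asymptotes have slope ±b/a.
Here that is ±√23/6.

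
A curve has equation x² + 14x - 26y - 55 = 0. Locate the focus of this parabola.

Only x is squared. Complete the square in x: (x + 7)² = 26(y + 4).
Vertex (-7, -4); 4p = 26 so p = 13/2. Opens up.
Focus is p units from the vertex along the axis: (h, k + p).

(-7, 5/2)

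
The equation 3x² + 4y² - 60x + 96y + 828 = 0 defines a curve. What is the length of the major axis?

8

3(x² - 20x) + 4(y² + 24y) = -828
Completing the square gives 3(x - 10)² + 4(y + 12)² = -828 + 300 + 576 = 48.
Dividing both sides by 48: (x - 10)²/16 + (y + 12)²/12 = 1
Ellipse, center (10, -12), major axis horizontal; a² = 16, b² = 12.
a² = 16 so a = 4; the major axis has length 2a = 8.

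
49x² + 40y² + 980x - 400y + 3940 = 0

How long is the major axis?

Collect terms: 49(x² + 20x) + 40(y² - 10y) = -3940
49(x + 10)² + 40(y - 5)² = -3940 + 4900 + 1000 = 1960
Dividing both sides by 1960: (x + 10)²/40 + (y - 5)²/49 = 1
Ellipse, center (-10, 5), major axis vertical; a² = 49, b² = 40.
a² = 49 so a = 7; the major axis has length 2a = 14.

14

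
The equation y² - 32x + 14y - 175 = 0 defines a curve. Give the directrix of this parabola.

Only y is squared. Complete the square in y: (y + 7)² = 32(x + 7).
Vertex (-7, -7); 4p = 32 so p = 8. Opens right.
Directrix is the vertical line x = h − p = -7 − (8) = -15.

x = -15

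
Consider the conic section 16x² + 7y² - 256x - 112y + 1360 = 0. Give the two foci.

Rearranging, 16(x² - 16x) + 7(y² - 16y) = -1360.
16(x - 8)² + 7(y - 8)² = -1360 + 1024 + 448 = 112
Divide by 112: (x - 8)²/7 + (y - 8)²/16 = 1
Ellipse, center (8, 8), major axis vertical; a² = 16, b² = 7.
c² = a² - b² = 16 - 7 = 9, so c = 3.
Foci lie on the vertical axis through the center: (h, k ± c).

(8, 5) and (8, 11)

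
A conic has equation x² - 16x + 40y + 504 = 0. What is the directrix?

Only x is squared. Complete the square in x: (x - 8)² = -40(y + 11).
Vertex (8, -11); 4p = -40 so p = -10. Opens down.
Directrix is the horizontal line y = k − p = -11 − (-10) = -1.

y = -1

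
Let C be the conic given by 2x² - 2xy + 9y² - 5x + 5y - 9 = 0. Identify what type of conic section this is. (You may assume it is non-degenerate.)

ellipse

A = 2, B = -2, C = 9.
Discriminant B² − 4AC = (-2)² − 4·2·9 = -68.
B² − 4AC < 0 ⇒ ellipse.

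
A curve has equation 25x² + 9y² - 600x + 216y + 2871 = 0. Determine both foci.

Collect terms: 25(x² - 24x) + 9(y² + 24y) = -2871
Complete the square: 25(x - 12)² + 9(y + 12)² = -2871 + 3600 + 1296 = 2025
Divide by 2025: (x - 12)²/81 + (y + 12)²/225 = 1
Ellipse, center (12, -12), major axis vertical; a² = 225, b² = 81.
c² = a² - b² = 225 - 81 = 144, so c = 12.
Foci lie on the vertical axis through the center: (h, k ± c).

(12, -24) and (12, 0)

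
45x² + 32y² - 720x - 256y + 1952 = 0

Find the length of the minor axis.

Collect terms: 45(x² - 16x) + 32(y² - 8y) = -1952
45(x - 8)² + 32(y - 4)² = -1952 + 2880 + 512 = 1440
Divide through by 1440 to get (x - 8)²/32 + (y - 4)²/45 = 1.
Ellipse, center (8, 4), major axis vertical; a² = 45, b² = 32.
b² = 32 so b = 4√2; the minor axis has length 2b = 8√2.

8√2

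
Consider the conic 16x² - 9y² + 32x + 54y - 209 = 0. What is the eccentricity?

e = 5/3

Group the x- and y-terms: 16(x² + 2x) -9(y² - 6y) = 209
Complete the square: 16(x + 1)² -9(y - 3)² = 209 + 16 - 81 = 144
Divide by 144: (x + 1)²/9 - (y - 3)²/16 = 1
Hyperbola, center (-1, 3), transverse axis horizontal; a² = 9, b² = 16.
c² = a² + b² = 25, so c = 5.
e = c/a = 5/3.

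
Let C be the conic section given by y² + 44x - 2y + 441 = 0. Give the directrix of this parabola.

x = 1

Only y is squared. Complete the square in y: (y - 1)² = -44(x + 10).
Vertex (-10, 1); 4p = -44 so p = -11. Opens left.
Directrix is the vertical line x = h − p = -10 − (-11) = 1.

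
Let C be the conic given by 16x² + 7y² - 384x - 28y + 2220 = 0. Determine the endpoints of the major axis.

(12, -2) and (12, 6)

Group: 16(x² - 24x) + 7(y² - 4y) = -2220
16(x - 12)² + 7(y - 2)² = -2220 + 2304 + 28 = 112
Divide through by 112 to get (x - 12)²/7 + (y - 2)²/16 = 1.
Ellipse, center (12, 2), major axis vertical; a² = 16, b² = 7.
a = 4. Vertices at (h, k ± a).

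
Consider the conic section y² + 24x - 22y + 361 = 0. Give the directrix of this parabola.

Only y is squared. Complete the square in y: (y - 11)² = -24(x + 10).
Vertex (-10, 11); 4p = -24 so p = -6. Opens left.
Directrix is the vertical line x = h − p = -10 − (-6) = -4.

x = -4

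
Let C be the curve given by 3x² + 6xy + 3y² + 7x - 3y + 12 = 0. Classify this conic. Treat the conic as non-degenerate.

A = 3, B = 6, C = 3.
Discriminant B² − 4AC = 6² − 4·3·3 = 0.
B² − 4AC = 0 ⇒ parabola.

parabola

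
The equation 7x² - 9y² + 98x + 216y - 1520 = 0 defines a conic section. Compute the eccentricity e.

Rearranging, 7(x² + 14x) -9(y² - 24y) = 1520.
Completing the square gives 7(x + 7)² -9(y - 12)² = 1520 + 343 - 1296 = 567.
Dividing both sides by 567: (x + 7)²/81 - (y - 12)²/63 = 1
Hyperbola, center (-7, 12), transverse axis horizontal; a² = 81, b² = 63.
c² = a² + b² = 144, so c = 12.
e = c/a = 12/9 = 4/3.

e = 4/3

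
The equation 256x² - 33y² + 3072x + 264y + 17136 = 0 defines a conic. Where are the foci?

(-6, -13) and (-6, 21)

Group: 256(x² + 12x) -33(y² - 8y) = -17136
Complete the square in x and y: 256(x + 6)² -33(y - 4)² = -17136 + 9216 - 528 = -8448
Dividing both sides by -8448: (y - 4)²/256 - (x + 6)²/33 = 1
Hyperbola, center (-6, 4), transverse axis vertical; a² = 256, b² = 33.
c² = a² + b² = 256 + 33 = 289, so c = 17.
Foci lie on the vertical axis through the center: (h, k ± c).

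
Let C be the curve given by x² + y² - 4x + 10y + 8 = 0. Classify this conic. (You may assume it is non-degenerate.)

No xy term. Coefficients of x² and y² are A = 1, C = 1.
A = C (same sign) ⇒ circle.

circle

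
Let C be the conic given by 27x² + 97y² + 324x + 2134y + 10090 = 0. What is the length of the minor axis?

27(x² + 12x) + 97(y² + 22y) = -10090
Completing the square gives 27(x + 6)² + 97(y + 11)² = -10090 + 972 + 11737 = 2619.
Dividing both sides by 2619: (x + 6)²/97 + (y + 11)²/27 = 1
Ellipse, center (-6, -11), major axis horizontal; a² = 97, b² = 27.
b² = 27 so b = 3√3; the minor axis has length 2b = 6√3.

6√3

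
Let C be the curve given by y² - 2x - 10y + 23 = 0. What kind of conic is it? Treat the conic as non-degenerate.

parabola

No xy term. Coefficients of x² and y² are A = 0, C = 1.
Exactly one squared variable ⇒ parabola.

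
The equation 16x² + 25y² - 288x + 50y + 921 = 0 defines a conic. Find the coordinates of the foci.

Group the x- and y-terms: 16(x² - 18x) + 25(y² + 2y) = -921
16(x - 9)² + 25(y + 1)² = -921 + 1296 + 25 = 400
Divide through by 400 to get (x - 9)²/25 + (y + 1)²/16 = 1.
Ellipse, center (9, -1), major axis horizontal; a² = 25, b² = 16.
c² = a² - b² = 25 - 16 = 9, so c = 3.
Foci lie on the horizontal axis through the center: (h ± c, k).

(6, -1) and (12, -1)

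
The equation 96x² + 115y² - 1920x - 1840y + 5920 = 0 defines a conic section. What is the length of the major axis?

2√115

Group: 96(x² - 20x) + 115(y² - 16y) = -5920
96(x - 10)² + 115(y - 8)² = -5920 + 9600 + 7360 = 11040
Divide by 11040: (x - 10)²/115 + (y - 8)²/96 = 1
Ellipse, center (10, 8), major axis horizontal; a² = 115, b² = 96.
a² = 115 so a = √115; the major axis has length 2a = 2√115.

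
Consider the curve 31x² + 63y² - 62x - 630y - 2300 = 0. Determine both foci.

(-7, 5) and (9, 5)

Collect terms: 31(x² - 2x) + 63(y² - 10y) = 2300
Complete the square in x and y: 31(x - 1)² + 63(y - 5)² = 2300 + 31 + 1575 = 3906
Divide by 3906: (x - 1)²/126 + (y - 5)²/62 = 1
Ellipse, center (1, 5), major axis horizontal; a² = 126, b² = 62.
c² = a² - b² = 126 - 62 = 64, so c = 8.
Foci lie on the horizontal axis through the center: (h ± c, k).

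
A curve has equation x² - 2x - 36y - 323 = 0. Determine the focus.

(1, 0)

Only x is squared. Complete the square in x: (x - 1)² = 36(y + 9).
Vertex (1, -9); 4p = 36 so p = 9. Opens up.
Focus is p units from the vertex along the axis: (h, k + p).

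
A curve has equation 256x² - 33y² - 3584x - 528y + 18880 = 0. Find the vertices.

(7, -24) and (7, 8)

Group the x- and y-terms: 256(x² - 14x) -33(y² + 16y) = -18880
Complete the square in x and y: 256(x - 7)² -33(y + 8)² = -18880 + 12544 - 2112 = -8448
Divide by -8448: (y + 8)²/256 - (x - 7)²/33 = 1
Hyperbola, center (7, -8), transverse axis vertical; a² = 256, b² = 33.
a = 16. Vertices at (h, k ± a).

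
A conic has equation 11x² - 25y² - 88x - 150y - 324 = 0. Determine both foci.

(-2, -3) and (10, -3)

Rearranging, 11(x² - 8x) -25(y² + 6y) = 324.
Complete the square: 11(x - 4)² -25(y + 3)² = 324 + 176 - 225 = 275
Divide by 275: (x - 4)²/25 - (y + 3)²/11 = 1
Hyperbola, center (4, -3), transverse axis horizontal; a² = 25, b² = 11.
c² = a² + b² = 25 + 11 = 36, so c = 6.
Foci lie on the horizontal axis through the center: (h ± c, k).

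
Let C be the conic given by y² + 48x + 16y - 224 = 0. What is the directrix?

Only y is squared. Complete the square in y: (y + 8)² = -48(x - 6).
Vertex (6, -8); 4p = -48 so p = -12. Opens left.
Directrix is the vertical line x = h − p = 6 − (-12) = 18.

x = 18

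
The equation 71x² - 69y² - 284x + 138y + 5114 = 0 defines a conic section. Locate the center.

71(x² - 4x) -69(y² - 2y) = -5114
71(x - 2)² -69(y - 1)² = -5114 + 284 - 69 = -4899
Divide by -4899: (y - 1)²/71 - (x - 2)²/69 = 1
Hyperbola with center (2, 1).

(2, 1)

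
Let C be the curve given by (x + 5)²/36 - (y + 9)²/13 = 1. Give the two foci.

Center (-5, -9). The positive term is the x-term, so the transverse axis is horizontal; a² = 36, b² = 13.
c² = a² + b² = 36 + 13 = 49, so c = 7.
Foci lie on the horizontal axis through the center: (h ± c, k).

(-12, -9) and (2, -9)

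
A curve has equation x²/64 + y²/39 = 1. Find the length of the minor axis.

2√39

Center (0, 0). The larger denominator 64 sits under the x-term, so the major axis is horizontal; a² = 64, b² = 39.
b² = 39 so b = √39; the minor axis has length 2b = 2√39.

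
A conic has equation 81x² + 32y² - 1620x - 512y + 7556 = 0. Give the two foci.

Collect terms: 81(x² - 20x) + 32(y² - 16y) = -7556
Complete the square in x and y: 81(x - 10)² + 32(y - 8)² = -7556 + 8100 + 2048 = 2592
Divide by 2592: (x - 10)²/32 + (y - 8)²/81 = 1
Ellipse, center (10, 8), major axis vertical; a² = 81, b² = 32.
c² = a² - b² = 81 - 32 = 49, so c = 7.
Foci lie on the vertical axis through the center: (h, k ± c).

(10, 1) and (10, 15)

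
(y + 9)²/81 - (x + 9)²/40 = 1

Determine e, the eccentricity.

Center (-9, -9). The positive term is the y-term, so the transverse axis is vertical; a² = 81, b² = 40.
c² = a² + b² = 121, so c = 11.
e = c/a = 11/9.

e = 11/9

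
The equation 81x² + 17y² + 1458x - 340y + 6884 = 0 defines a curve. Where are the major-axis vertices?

Group: 81(x² + 18x) + 17(y² - 20y) = -6884
Complete the square in x and y: 81(x + 9)² + 17(y - 10)² = -6884 + 6561 + 1700 = 1377
Divide through by 1377 to get (x + 9)²/17 + (y - 10)²/81 = 1.
Ellipse, center (-9, 10), major axis vertical; a² = 81, b² = 17.
a = 9. Vertices at (h, k ± a).

(-9, 1) and (-9, 19)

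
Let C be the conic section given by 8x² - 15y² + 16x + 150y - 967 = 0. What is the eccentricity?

e = √345/15

Group the x- and y-terms: 8(x² + 2x) -15(y² - 10y) = 967
Complete the square: 8(x + 1)² -15(y - 5)² = 967 + 8 - 375 = 600
Dividing both sides by 600: (x + 1)²/75 - (y - 5)²/40 = 1
Hyperbola, center (-1, 5), transverse axis horizontal; a² = 75, b² = 40.
c² = a² + b² = 115, so c = √115.
e = c/a = √115/5√3 = √345/15.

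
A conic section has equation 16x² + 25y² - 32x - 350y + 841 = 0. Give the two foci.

(-2, 7) and (4, 7)

Group the x- and y-terms: 16(x² - 2x) + 25(y² - 14y) = -841
Complete the square: 16(x - 1)² + 25(y - 7)² = -841 + 16 + 1225 = 400
Divide by 400: (x - 1)²/25 + (y - 7)²/16 = 1
Ellipse, center (1, 7), major axis horizontal; a² = 25, b² = 16.
c² = a² - b² = 25 - 16 = 9, so c = 3.
Foci lie on the horizontal axis through the center: (h ± c, k).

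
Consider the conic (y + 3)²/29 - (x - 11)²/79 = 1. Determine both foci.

(11, -3 - 6√3) and (11, -3 + 6√3)

Center (11, -3). The positive term is the y-term, so the transverse axis is vertical; a² = 29, b² = 79.
c² = a² + b² = 29 + 79 = 108, so c = 6√3.
Foci lie on the vertical axis through the center: (h, k ± c).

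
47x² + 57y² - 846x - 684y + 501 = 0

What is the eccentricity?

e = √570/57

Group: 47(x² - 18x) + 57(y² - 12y) = -501
Completing the square gives 47(x - 9)² + 57(y - 6)² = -501 + 3807 + 2052 = 5358.
Dividing both sides by 5358: (x - 9)²/114 + (y - 6)²/94 = 1
Ellipse, center (9, 6), major axis horizontal; a² = 114, b² = 94.
c² = a² - b² = 20, so c = 2√5.
e = c/a = 2√5/√114 = √570/57.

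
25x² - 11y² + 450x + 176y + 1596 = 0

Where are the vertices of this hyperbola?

(-9, 3) and (-9, 13)

Group the x- and y-terms: 25(x² + 18x) -11(y² - 16y) = -1596
Complete the square: 25(x + 9)² -11(y - 8)² = -1596 + 2025 - 704 = -275
Divide by -275: (y - 8)²/25 - (x + 9)²/11 = 1
Hyperbola, center (-9, 8), transverse axis vertical; a² = 25, b² = 11.
a = 5. Vertices at (h, k ± a).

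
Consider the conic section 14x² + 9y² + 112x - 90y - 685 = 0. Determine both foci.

Collect terms: 14(x² + 8x) + 9(y² - 10y) = 685
Completing the square gives 14(x + 4)² + 9(y - 5)² = 685 + 224 + 225 = 1134.
Divide by 1134: (x + 4)²/81 + (y - 5)²/126 = 1
Ellipse, center (-4, 5), major axis vertical; a² = 126, b² = 81.
c² = a² - b² = 126 - 81 = 45, so c = 3√5.
Foci lie on the vertical axis through the center: (h, k ± c).

(-4, 5 - 3√5) and (-4, 5 + 3√5)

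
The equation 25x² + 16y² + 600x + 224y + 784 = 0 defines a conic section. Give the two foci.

25(x² + 24x) + 16(y² + 14y) = -784
25(x + 12)² + 16(y + 7)² = -784 + 3600 + 784 = 3600
Divide by 3600: (x + 12)²/144 + (y + 7)²/225 = 1
Ellipse, center (-12, -7), major axis vertical; a² = 225, b² = 144.
c² = a² - b² = 225 - 144 = 81, so c = 9.
Foci lie on the vertical axis through the center: (h, k ± c).

(-12, -16) and (-12, 2)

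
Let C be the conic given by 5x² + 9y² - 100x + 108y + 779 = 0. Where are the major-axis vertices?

5(x² - 20x) + 9(y² + 12y) = -779
Complete the square: 5(x - 10)² + 9(y + 6)² = -779 + 500 + 324 = 45
Divide by 45: (x - 10)²/9 + (y + 6)²/5 = 1
Ellipse, center (10, -6), major axis horizontal; a² = 9, b² = 5.
a = 3. Vertices at (h ± a, k).

(7, -6) and (13, -6)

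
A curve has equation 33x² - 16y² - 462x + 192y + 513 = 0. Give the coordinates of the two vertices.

Group: 33(x² - 14x) -16(y² - 12y) = -513
Complete the square: 33(x - 7)² -16(y - 6)² = -513 + 1617 - 576 = 528
Dividing both sides by 528: (x - 7)²/16 - (y - 6)²/33 = 1
Hyperbola, center (7, 6), transverse axis horizontal; a² = 16, b² = 33.
a = 4. Vertices at (h ± a, k).

(3, 6) and (11, 6)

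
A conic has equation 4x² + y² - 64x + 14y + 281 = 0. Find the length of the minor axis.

Rearranging, 4(x² - 16x) + (y² + 14y) = -281.
Complete the square in x and y: 4(x - 8)² + (y + 7)² = -281 + 256 + 49 = 24
Divide by 24: (x - 8)²/6 + (y + 7)²/24 = 1
Ellipse, center (8, -7), major axis vertical; a² = 24, b² = 6.
b² = 6 so b = √6; the minor axis has length 2b = 2√6.

2√6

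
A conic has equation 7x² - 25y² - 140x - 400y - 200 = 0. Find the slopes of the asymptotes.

√7/5 and -√7/5

Rearranging, 7(x² - 20x) -25(y² + 16y) = 200.
7(x - 10)² -25(y + 8)² = 200 + 700 - 1600 = -700
Divide by -700: (y + 8)²/28 - (x - 10)²/100 = 1
Hyperbola, center (10, -8), transverse axis vertical; a² = 28, b² = 100.
For a vertical hyperbola the asymptotes have slope ±a/b.
Here that is ±2√7/10 = ±√7/5.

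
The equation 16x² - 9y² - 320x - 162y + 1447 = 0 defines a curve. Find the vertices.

Group: 16(x² - 20x) -9(y² + 18y) = -1447
16(x - 10)² -9(y + 9)² = -1447 + 1600 - 729 = -576
Dividing both sides by -576: (y + 9)²/64 - (x - 10)²/36 = 1
Hyperbola, center (10, -9), transverse axis vertical; a² = 64, b² = 36.
a = 8. Vertices at (h, k ± a).

(10, -17) and (10, -1)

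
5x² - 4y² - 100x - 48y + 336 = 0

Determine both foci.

5(x² - 20x) -4(y² + 12y) = -336
5(x - 10)² -4(y + 6)² = -336 + 500 - 144 = 20
Divide by 20: (x - 10)²/4 - (y + 6)²/5 = 1
Hyperbola, center (10, -6), transverse axis horizontal; a² = 4, b² = 5.
c² = a² + b² = 4 + 5 = 9, so c = 3.
Foci lie on the horizontal axis through the center: (h ± c, k).

(7, -6) and (13, -6)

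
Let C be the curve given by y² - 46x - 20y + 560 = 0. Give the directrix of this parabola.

Only y is squared. Complete the square in y: (y - 10)² = 46(x - 10).
Vertex (10, 10); 4p = 46 so p = 23/2. Opens right.
Directrix is the vertical line x = h − p = 10 − (23/2) = -3/2.

x = -3/2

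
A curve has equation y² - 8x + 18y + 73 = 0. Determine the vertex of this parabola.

(-1, -9)

Only y is squared. Complete the square in y: (y + 9)² = 8(x + 1).
Vertex (-1, -9); 4p = 8 so p = 2. Opens right.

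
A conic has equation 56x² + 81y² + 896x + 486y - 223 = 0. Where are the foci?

Rearranging, 56(x² + 16x) + 81(y² + 6y) = 223.
Complete the square: 56(x + 8)² + 81(y + 3)² = 223 + 3584 + 729 = 4536
Divide through by 4536 to get (x + 8)²/81 + (y + 3)²/56 = 1.
Ellipse, center (-8, -3), major axis horizontal; a² = 81, b² = 56.
c² = a² - b² = 81 - 56 = 25, so c = 5.
Foci lie on the horizontal axis through the center: (h ± c, k).

(-13, -3) and (-3, -3)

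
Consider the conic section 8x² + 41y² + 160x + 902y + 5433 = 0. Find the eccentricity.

e = √1353/41

Collect terms: 8(x² + 20x) + 41(y² + 22y) = -5433
Complete the square: 8(x + 10)² + 41(y + 11)² = -5433 + 800 + 4961 = 328
Divide through by 328 to get (x + 10)²/41 + (y + 11)²/8 = 1.
Ellipse, center (-10, -11), major axis horizontal; a² = 41, b² = 8.
c² = a² - b² = 33, so c = √33.
e = c/a = √33/√41 = √1353/41.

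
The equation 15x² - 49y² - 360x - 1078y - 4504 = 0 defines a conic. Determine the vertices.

(5, -11) and (19, -11)

Group the x- and y-terms: 15(x² - 24x) -49(y² + 22y) = 4504
15(x - 12)² -49(y + 11)² = 4504 + 2160 - 5929 = 735
Divide through by 735 to get (x - 12)²/49 - (y + 11)²/15 = 1.
Hyperbola, center (12, -11), transverse axis horizontal; a² = 49, b² = 15.
a = 7. Vertices at (h ± a, k).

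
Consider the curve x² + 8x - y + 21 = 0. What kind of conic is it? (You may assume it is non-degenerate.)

parabola

No xy term. Coefficients of x² and y² are A = 1, C = 0.
Exactly one squared variable ⇒ parabola.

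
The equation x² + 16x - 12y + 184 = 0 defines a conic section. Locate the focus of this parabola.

(-8, 13)

Only x is squared. Complete the square in x: (x + 8)² = 12(y - 10).
Vertex (-8, 10); 4p = 12 so p = 3. Opens up.
Focus is p units from the vertex along the axis: (h, k + p).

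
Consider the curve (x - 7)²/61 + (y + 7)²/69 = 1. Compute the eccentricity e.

Center (7, -7). The larger denominator 69 sits under the y-term, so the major axis is vertical; a² = 69, b² = 61.
c² = a² - b² = 8, so c = 2√2.
e = c/a = 2√2/√69 = 2√138/69.

e = 2√138/69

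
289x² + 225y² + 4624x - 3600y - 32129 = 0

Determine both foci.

(-8, 0) and (-8, 16)

Group the x- and y-terms: 289(x² + 16x) + 225(y² - 16y) = 32129
Completing the square gives 289(x + 8)² + 225(y - 8)² = 32129 + 18496 + 14400 = 65025.
Divide by 65025: (x + 8)²/225 + (y - 8)²/289 = 1
Ellipse, center (-8, 8), major axis vertical; a² = 289, b² = 225.
c² = a² - b² = 289 - 225 = 64, so c = 8.
Foci lie on the vertical axis through the center: (h, k ± c).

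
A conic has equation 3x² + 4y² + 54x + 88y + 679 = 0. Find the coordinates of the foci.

(-11, -11) and (-7, -11)

Rearranging, 3(x² + 18x) + 4(y² + 22y) = -679.
Complete the square: 3(x + 9)² + 4(y + 11)² = -679 + 243 + 484 = 48
Divide by 48: (x + 9)²/16 + (y + 11)²/12 = 1
Ellipse, center (-9, -11), major axis horizontal; a² = 16, b² = 12.
c² = a² - b² = 16 - 12 = 4, so c = 2.
Foci lie on the horizontal axis through the center: (h ± c, k).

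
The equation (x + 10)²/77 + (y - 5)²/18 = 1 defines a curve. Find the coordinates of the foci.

(-10 - √59, 5) and (-10 + √59, 5)

Center (-10, 5). The larger denominator 77 sits under the x-term, so the major axis is horizontal; a² = 77, b² = 18.
c² = a² - b² = 77 - 18 = 59, so c = √59.
Foci lie on the horizontal axis through the center: (h ± c, k).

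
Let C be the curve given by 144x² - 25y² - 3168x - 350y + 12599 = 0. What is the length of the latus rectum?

Group the x- and y-terms: 144(x² - 22x) -25(y² + 14y) = -12599
Completing the square gives 144(x - 11)² -25(y + 7)² = -12599 + 17424 - 1225 = 3600.
Divide through by 3600 to get (x - 11)²/25 - (y + 7)²/144 = 1.
Hyperbola, center (11, -7), transverse axis horizontal; a² = 25, b² = 144.
Latus rectum length = 2b²/a = 2·144/5 = 288/5.

288/5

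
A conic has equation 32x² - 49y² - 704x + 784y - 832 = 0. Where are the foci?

Group: 32(x² - 22x) -49(y² - 16y) = 832
32(x - 11)² -49(y - 8)² = 832 + 3872 - 3136 = 1568
Divide by 1568: (x - 11)²/49 - (y - 8)²/32 = 1
Hyperbola, center (11, 8), transverse axis horizontal; a² = 49, b² = 32.
c² = a² + b² = 49 + 32 = 81, so c = 9.
Foci lie on the horizontal axis through the center: (h ± c, k).

(2, 8) and (20, 8)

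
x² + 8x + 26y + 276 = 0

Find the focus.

Only x is squared. Complete the square in x: (x + 4)² = -26(y + 10).
Vertex (-4, -10); 4p = -26 so p = -13/2. Opens down.
Focus is p units from the vertex along the axis: (h, k + p).

(-4, -33/2)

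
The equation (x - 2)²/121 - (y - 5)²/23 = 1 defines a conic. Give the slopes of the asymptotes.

√23/11 and -√23/11

Center (2, 5). The positive term is the x-term, so the transverse axis is horizontal; a² = 121, b² = 23.
For a horizontal hyperbola the asymptotes have slope ±b/a.
Here that is ±√23/11.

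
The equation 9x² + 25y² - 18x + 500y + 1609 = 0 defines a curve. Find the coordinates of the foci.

(-7, -10) and (9, -10)

Collect terms: 9(x² - 2x) + 25(y² + 20y) = -1609
9(x - 1)² + 25(y + 10)² = -1609 + 9 + 2500 = 900
Divide by 900: (x - 1)²/100 + (y + 10)²/36 = 1
Ellipse, center (1, -10), major axis horizontal; a² = 100, b² = 36.
c² = a² - b² = 100 - 36 = 64, so c = 8.
Foci lie on the horizontal axis through the center: (h ± c, k).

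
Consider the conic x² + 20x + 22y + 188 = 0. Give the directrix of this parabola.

Only x is squared. Complete the square in x: (x + 10)² = -22(y + 4).
Vertex (-10, -4); 4p = -22 so p = -11/2. Opens down.
Directrix is the horizontal line y = k − p = -4 − (-11/2) = 3/2.

y = 3/2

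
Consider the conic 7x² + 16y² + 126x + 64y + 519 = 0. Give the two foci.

Group the x- and y-terms: 7(x² + 18x) + 16(y² + 4y) = -519
Completing the square gives 7(x + 9)² + 16(y + 2)² = -519 + 567 + 64 = 112.
Divide by 112: (x + 9)²/16 + (y + 2)²/7 = 1
Ellipse, center (-9, -2), major axis horizontal; a² = 16, b² = 7.
c² = a² - b² = 16 - 7 = 9, so c = 3.
Foci lie on the horizontal axis through the center: (h ± c, k).

(-12, -2) and (-6, -2)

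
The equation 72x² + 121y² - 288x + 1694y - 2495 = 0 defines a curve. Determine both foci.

Group: 72(x² - 4x) + 121(y² + 14y) = 2495
72(x - 2)² + 121(y + 7)² = 2495 + 288 + 5929 = 8712
Divide by 8712: (x - 2)²/121 + (y + 7)²/72 = 1
Ellipse, center (2, -7), major axis horizontal; a² = 121, b² = 72.
c² = a² - b² = 121 - 72 = 49, so c = 7.
Foci lie on the horizontal axis through the center: (h ± c, k).

(-5, -7) and (9, -7)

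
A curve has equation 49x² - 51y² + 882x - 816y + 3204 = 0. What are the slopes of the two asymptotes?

7√51/51 and -7√51/51

49(x² + 18x) -51(y² + 16y) = -3204
Completing the square gives 49(x + 9)² -51(y + 8)² = -3204 + 3969 - 3264 = -2499.
Dividing both sides by -2499: (y + 8)²/49 - (x + 9)²/51 = 1
Hyperbola, center (-9, -8), transverse axis vertical; a² = 49, b² = 51.
For a vertical hyperbola the asymptotes have slope ±a/b.
Here that is ±7/√51 = ±7√51/51.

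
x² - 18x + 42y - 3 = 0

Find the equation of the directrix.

y = 25/2

Only x is squared. Complete the square in x: (x - 9)² = -42(y - 2).
Vertex (9, 2); 4p = -42 so p = -21/2. Opens down.
Directrix is the horizontal line y = k − p = 2 − (-21/2) = 25/2.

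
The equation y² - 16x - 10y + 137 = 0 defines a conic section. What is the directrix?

Only y is squared. Complete the square in y: (y - 5)² = 16(x - 7).
Vertex (7, 5); 4p = 16 so p = 4. Opens right.
Directrix is the vertical line x = h − p = 7 − (4) = 3.

x = 3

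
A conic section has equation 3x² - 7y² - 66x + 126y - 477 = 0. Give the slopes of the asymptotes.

Group the x- and y-terms: 3(x² - 22x) -7(y² - 18y) = 477
3(x - 11)² -7(y - 9)² = 477 + 363 - 567 = 273
Divide by 273: (x - 11)²/91 - (y - 9)²/39 = 1
Hyperbola, center (11, 9), transverse axis horizontal; a² = 91, b² = 39.
For a horizontal hyperbola the asymptotes have slope ±b/a.
Here that is ±√39/√91 = ±√21/7.

√21/7 and -√21/7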